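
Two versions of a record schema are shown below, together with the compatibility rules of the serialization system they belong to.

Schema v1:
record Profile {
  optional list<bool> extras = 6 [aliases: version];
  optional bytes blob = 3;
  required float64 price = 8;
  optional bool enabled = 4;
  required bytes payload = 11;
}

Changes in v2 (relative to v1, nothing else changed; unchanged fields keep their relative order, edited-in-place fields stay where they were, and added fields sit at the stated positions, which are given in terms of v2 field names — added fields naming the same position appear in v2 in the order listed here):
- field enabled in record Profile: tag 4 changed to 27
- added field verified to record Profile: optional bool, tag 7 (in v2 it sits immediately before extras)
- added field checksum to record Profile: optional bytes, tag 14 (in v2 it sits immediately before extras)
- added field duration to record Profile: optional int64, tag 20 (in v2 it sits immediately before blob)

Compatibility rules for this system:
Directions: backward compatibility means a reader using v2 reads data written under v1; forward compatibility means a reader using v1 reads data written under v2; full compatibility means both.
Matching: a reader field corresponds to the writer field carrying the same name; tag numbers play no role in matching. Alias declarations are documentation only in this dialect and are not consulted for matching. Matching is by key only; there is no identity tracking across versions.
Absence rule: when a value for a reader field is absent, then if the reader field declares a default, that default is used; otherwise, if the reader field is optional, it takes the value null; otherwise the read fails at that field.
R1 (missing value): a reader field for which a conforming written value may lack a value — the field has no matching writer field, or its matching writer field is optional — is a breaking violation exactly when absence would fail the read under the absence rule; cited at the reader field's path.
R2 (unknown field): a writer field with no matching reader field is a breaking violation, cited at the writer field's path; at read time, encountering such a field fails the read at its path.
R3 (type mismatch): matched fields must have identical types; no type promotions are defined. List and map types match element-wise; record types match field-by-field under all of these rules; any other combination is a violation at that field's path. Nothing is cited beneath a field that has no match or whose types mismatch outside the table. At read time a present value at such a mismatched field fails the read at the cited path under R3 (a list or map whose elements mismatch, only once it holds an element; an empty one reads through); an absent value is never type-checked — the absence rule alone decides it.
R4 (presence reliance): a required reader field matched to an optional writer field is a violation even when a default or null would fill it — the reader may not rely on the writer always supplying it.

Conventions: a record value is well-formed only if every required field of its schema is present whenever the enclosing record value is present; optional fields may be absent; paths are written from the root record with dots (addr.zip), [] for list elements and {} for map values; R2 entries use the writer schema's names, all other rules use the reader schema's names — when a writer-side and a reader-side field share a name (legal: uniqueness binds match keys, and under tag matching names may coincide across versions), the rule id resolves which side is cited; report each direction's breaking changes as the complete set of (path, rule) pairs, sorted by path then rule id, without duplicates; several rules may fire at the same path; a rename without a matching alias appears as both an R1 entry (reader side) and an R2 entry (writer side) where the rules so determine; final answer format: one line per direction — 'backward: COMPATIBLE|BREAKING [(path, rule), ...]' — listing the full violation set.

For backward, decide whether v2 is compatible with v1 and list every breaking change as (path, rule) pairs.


backward: COMPATIBLE []

in Profile below, arrows point writer -> reader
checking backward for Profile: reader v2 against writer v1:
  verified has no writer counterpart
  checksum has no writer counterpart
  extras <- extras (list<bool> -> list<bool>, writer optional)
  duration has no writer counterpart
  blob <- blob (bytes -> bytes, writer optional)
  price <- price (float64 -> float64, writer required)
  enabled <- enabled (bool -> bool, writer optional)
  payload <- payload (bytes -> bytes, writer required)
  => no violations; backward on Profile: COMPATIBLE
remaining Profile differences; none change what is asked:
  field enabled in record Profile: tag 4 changed to 27 -> inert for the asked Profile verdict: nothing fires
  added field verified to record Profile: optional bool, tag 7 (in v2 it sits immediately before extras) -> fires only in the forward direction of Profile, which is not asked here
  added field checksum to record Profile: optional bytes, tag 14 (in v2 it sits immediately before extras) -> fires only in the forward direction of Profile, which is not asked here
  added field duration to record Profile: optional int64, tag 20 (in v2 it sits immediately before blob) -> fires only in the forward direction of Profile, which is not asked here


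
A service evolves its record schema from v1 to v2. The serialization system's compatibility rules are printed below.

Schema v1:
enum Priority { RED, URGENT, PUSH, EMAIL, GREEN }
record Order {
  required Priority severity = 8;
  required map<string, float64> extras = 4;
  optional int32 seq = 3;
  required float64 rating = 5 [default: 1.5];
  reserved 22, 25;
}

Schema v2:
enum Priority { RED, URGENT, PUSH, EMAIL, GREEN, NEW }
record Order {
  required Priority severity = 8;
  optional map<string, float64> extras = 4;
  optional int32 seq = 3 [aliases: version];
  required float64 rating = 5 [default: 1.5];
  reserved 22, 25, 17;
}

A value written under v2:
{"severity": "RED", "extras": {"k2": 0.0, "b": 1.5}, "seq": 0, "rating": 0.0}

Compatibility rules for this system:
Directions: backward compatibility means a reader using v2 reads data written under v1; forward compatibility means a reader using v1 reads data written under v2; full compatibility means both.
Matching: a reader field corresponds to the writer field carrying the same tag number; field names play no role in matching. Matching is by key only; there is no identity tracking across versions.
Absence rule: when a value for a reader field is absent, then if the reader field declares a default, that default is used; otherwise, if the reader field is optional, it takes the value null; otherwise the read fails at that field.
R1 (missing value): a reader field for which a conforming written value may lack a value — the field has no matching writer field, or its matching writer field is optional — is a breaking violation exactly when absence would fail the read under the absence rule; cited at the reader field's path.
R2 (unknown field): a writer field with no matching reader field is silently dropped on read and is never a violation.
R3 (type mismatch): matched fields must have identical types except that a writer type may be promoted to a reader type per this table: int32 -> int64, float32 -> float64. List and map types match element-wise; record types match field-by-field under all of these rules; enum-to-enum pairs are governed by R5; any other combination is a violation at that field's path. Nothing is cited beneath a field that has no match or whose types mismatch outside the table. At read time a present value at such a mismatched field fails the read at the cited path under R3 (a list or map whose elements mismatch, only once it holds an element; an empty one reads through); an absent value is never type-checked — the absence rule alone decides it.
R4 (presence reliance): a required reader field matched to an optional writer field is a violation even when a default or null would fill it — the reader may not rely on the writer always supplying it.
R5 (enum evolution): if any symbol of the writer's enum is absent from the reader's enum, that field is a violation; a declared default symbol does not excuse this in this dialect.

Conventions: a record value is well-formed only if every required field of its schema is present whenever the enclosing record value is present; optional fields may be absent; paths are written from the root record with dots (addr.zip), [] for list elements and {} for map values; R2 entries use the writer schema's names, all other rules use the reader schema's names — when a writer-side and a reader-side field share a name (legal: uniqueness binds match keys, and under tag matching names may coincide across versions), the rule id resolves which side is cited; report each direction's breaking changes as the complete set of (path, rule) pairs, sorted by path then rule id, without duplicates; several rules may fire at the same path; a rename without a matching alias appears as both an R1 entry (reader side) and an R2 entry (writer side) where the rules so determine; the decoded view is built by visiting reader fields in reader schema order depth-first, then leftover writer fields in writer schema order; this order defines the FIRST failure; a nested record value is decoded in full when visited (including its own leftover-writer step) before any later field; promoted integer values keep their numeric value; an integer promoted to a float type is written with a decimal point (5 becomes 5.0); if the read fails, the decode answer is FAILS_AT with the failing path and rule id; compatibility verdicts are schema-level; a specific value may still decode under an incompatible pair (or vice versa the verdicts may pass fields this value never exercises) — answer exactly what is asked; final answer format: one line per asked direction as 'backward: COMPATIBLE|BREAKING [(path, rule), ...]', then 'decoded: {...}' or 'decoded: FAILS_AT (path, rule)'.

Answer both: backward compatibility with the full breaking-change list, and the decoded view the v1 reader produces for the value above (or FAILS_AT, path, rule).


backward: COMPATIBLE []; decoded: {"severity": "RED", "extras": {"k2": 0.0, "b": 1.5}, "seq": 0, "rating": 0.0}

in Order below, arrows point writer -> reader
backward on Order — v2 reading data written by v1:
  writer required, Priority -> Priority: reader severity maps from writer severity
  writer required, map<string, float64> -> map<string, float64>: reader extras maps from writer extras
  writer optional, int32 -> int32: reader seq maps from writer seq
  writer required, float64 -> float64: reader rating maps from writer rating
  => no violations; backward on Order: COMPATIBLE
decode (reader v1):
  severity := "RED"
  extras := {"k2": 0.0, "b": 1.5}
  seq := 0
  rating := 0.0
  => decoded: {"severity": "RED", "extras": {"k2": 0.0, "b": 1.5}, "seq": 0, "rating": 0.0}
diffs on Order not affecting the asked answer:
  enum Priority (field severity in record Order): symbol NEW added -> fires only in the forward direction of Order, which is not asked here
  field extras in record Order: required changed to optional -> fires only in the forward direction of Order, which is not asked here


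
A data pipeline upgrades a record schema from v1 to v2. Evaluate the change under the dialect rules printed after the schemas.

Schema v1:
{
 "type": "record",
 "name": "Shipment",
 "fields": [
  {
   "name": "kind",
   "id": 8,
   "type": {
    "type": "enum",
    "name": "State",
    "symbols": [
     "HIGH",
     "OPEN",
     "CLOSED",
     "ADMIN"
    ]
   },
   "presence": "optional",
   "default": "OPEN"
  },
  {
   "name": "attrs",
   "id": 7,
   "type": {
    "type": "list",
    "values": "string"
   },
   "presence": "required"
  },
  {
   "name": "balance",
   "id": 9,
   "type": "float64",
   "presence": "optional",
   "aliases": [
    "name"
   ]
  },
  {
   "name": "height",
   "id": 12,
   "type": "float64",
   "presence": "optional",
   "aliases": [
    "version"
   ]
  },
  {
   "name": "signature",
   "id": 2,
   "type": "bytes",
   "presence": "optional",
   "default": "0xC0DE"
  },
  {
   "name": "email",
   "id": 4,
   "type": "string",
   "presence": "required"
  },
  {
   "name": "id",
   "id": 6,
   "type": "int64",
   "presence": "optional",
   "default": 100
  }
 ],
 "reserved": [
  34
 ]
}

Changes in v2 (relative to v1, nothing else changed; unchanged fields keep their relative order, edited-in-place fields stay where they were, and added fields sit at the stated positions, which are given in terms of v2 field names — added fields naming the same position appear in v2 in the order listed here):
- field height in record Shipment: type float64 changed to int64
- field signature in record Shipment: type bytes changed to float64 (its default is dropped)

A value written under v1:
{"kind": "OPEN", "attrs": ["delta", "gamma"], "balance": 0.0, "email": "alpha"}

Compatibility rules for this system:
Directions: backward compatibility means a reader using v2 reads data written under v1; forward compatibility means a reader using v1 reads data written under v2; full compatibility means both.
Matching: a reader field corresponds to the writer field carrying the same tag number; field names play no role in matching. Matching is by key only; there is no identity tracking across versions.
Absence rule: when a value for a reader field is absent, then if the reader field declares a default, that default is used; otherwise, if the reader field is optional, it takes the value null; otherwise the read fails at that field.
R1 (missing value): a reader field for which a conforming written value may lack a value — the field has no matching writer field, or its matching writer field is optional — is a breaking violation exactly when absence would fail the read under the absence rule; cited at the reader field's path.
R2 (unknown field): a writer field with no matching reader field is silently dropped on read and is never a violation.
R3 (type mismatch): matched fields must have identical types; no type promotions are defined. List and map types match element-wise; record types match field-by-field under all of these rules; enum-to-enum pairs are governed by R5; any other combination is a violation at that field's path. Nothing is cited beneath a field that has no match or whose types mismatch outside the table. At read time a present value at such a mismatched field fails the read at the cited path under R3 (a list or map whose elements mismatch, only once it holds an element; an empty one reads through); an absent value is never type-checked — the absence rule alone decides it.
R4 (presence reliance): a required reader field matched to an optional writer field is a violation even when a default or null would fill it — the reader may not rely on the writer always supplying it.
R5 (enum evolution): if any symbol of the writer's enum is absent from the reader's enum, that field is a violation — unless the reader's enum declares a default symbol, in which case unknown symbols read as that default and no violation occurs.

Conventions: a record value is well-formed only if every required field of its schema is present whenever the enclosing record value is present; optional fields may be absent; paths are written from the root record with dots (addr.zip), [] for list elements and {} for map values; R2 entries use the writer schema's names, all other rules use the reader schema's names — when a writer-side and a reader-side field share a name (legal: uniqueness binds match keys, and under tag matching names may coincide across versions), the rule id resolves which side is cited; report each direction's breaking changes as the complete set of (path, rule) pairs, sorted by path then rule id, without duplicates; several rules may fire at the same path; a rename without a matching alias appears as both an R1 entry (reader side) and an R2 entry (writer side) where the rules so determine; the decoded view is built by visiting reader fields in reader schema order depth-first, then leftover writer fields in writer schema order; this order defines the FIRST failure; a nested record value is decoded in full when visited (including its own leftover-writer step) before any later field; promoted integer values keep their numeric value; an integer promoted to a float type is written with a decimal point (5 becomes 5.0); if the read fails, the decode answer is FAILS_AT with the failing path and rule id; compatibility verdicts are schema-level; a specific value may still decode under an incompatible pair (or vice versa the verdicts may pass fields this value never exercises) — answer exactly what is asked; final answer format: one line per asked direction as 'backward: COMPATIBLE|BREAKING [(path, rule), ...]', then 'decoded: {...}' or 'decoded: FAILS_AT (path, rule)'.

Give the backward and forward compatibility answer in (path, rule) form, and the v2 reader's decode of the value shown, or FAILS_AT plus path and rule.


in Shipment below, arrows point writer -> reader
backward for Shipment (reader v2, writer v1):
  State -> State, writer optional: kind aligns to kind
  list<string> -> list<string>, writer required: attrs aligns to attrs
  float64 -> float64, writer optional: balance aligns to balance
  float64 -> int64, writer optional: height aligns to height
  bytes -> float64, writer optional: signature aligns to signature
  string -> string, writer required: email aligns to email
  int64 -> int64, writer optional: id aligns to id
  breaking: (height, R3)
  breaking: (signature, R3)
  backward on Shipment therefore BREAKING (2)
forward for Shipment (reader v1, writer v2):
  State -> State, writer optional: kind aligns to kind
  list<string> -> list<string>, writer required: attrs aligns to attrs
  float64 -> float64, writer optional: balance aligns to balance
  int64 -> float64, writer optional: height aligns to height
  float64 -> bytes, writer optional: signature aligns to signature
  string -> string, writer required: email aligns to email
  int64 -> int64, writer optional: id aligns to id
  breaking: (height, R3)
  breaking: (signature, R3)
  forward on Shipment therefore BREAKING (2)
decode (reader v2):
  kind := "OPEN"
  attrs := ["delta", "gamma"]
  balance := 0.0
  height := null (not supplied -> null)
  signature := null (not supplied -> null)
  email := "alpha"
  id := 100 (no value, default fills)
  => decoded: {"kind": "OPEN", "attrs": ["delta", "gamma"], "balance": 0.0, "height": null, "signature": null, "email": "alpha", "id": 100}

backward: BREAKING [(height, R3), (signature, R3)]; forward: BREAKING [(height, R3), (signature, R3)]; decoded: {"kind": "OPEN", "attrs": ["delta", "gamma"], "balance": 0.0, "height": null, "signature": null, "email": "alpha", "id": 100}


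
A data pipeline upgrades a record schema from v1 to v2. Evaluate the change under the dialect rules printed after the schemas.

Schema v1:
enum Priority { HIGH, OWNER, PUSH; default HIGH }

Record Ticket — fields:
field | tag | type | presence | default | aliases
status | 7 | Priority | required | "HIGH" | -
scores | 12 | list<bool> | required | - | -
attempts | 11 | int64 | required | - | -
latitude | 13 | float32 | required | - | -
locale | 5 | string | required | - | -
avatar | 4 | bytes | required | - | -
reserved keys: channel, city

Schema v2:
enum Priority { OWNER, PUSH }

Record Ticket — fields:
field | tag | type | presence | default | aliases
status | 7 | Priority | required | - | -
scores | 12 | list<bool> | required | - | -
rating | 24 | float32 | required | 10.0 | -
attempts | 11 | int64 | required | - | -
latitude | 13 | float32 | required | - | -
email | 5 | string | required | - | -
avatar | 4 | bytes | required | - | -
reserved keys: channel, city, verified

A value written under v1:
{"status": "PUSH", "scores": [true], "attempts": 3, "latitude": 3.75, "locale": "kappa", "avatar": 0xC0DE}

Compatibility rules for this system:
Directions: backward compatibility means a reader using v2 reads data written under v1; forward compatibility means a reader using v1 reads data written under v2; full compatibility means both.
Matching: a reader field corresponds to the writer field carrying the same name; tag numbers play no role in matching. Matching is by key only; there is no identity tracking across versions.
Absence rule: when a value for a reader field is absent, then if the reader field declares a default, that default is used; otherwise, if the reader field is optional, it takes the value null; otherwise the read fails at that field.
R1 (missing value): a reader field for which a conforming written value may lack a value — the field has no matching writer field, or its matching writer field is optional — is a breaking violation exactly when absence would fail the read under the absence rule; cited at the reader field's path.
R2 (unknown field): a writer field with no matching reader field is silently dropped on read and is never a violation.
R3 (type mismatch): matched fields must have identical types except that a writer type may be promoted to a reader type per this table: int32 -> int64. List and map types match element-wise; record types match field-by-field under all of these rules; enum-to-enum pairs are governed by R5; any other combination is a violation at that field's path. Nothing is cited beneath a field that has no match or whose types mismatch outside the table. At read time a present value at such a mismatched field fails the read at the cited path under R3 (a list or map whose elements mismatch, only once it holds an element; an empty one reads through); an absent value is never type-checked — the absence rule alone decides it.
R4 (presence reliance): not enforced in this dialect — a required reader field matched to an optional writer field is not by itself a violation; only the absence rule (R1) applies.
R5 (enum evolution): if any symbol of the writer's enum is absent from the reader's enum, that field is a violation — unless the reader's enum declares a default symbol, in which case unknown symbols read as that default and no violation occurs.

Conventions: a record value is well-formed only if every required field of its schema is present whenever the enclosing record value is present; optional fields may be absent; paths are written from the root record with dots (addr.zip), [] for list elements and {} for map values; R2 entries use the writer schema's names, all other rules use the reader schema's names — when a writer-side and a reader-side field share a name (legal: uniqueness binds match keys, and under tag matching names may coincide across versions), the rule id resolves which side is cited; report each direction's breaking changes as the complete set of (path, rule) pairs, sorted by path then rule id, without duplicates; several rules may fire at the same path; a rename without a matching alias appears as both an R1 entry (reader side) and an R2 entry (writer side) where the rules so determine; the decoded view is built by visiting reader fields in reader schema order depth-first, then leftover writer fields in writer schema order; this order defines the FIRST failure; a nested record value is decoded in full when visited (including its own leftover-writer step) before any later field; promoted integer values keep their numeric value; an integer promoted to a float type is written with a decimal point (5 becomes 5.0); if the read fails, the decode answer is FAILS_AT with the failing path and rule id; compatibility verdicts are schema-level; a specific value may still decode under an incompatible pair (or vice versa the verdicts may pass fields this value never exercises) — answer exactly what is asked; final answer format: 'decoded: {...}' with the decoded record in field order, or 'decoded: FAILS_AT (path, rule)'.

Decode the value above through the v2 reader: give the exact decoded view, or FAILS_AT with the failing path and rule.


decoded: FAILS_AT (email, R1)

each type pair in Ticket: writer, then reader
decode (reader v2):
  status := "PUSH"
  scores := [true]
  rating := 10.0 (no value, default fills)
  attempts := 3
  latitude := 3.75
  read fails at email under R1 (no fill)
  => FAILS_AT (email, R1)
the rest of the Ticket diff is inert for this question:
  enum Priority (field status in record Ticket): symbol HIGH removed (it was the default; the default is cleared) (the field default referencing it is cleared) -> schema-level compatibility only; this Ticket value's decode is unchanged
  added field rating to record Ticket: required float32, tag 24, default 10.0 (in v2 it sits immediately before attempts) -> inert under this dialect — no rule fires on Ticket and the result does not move


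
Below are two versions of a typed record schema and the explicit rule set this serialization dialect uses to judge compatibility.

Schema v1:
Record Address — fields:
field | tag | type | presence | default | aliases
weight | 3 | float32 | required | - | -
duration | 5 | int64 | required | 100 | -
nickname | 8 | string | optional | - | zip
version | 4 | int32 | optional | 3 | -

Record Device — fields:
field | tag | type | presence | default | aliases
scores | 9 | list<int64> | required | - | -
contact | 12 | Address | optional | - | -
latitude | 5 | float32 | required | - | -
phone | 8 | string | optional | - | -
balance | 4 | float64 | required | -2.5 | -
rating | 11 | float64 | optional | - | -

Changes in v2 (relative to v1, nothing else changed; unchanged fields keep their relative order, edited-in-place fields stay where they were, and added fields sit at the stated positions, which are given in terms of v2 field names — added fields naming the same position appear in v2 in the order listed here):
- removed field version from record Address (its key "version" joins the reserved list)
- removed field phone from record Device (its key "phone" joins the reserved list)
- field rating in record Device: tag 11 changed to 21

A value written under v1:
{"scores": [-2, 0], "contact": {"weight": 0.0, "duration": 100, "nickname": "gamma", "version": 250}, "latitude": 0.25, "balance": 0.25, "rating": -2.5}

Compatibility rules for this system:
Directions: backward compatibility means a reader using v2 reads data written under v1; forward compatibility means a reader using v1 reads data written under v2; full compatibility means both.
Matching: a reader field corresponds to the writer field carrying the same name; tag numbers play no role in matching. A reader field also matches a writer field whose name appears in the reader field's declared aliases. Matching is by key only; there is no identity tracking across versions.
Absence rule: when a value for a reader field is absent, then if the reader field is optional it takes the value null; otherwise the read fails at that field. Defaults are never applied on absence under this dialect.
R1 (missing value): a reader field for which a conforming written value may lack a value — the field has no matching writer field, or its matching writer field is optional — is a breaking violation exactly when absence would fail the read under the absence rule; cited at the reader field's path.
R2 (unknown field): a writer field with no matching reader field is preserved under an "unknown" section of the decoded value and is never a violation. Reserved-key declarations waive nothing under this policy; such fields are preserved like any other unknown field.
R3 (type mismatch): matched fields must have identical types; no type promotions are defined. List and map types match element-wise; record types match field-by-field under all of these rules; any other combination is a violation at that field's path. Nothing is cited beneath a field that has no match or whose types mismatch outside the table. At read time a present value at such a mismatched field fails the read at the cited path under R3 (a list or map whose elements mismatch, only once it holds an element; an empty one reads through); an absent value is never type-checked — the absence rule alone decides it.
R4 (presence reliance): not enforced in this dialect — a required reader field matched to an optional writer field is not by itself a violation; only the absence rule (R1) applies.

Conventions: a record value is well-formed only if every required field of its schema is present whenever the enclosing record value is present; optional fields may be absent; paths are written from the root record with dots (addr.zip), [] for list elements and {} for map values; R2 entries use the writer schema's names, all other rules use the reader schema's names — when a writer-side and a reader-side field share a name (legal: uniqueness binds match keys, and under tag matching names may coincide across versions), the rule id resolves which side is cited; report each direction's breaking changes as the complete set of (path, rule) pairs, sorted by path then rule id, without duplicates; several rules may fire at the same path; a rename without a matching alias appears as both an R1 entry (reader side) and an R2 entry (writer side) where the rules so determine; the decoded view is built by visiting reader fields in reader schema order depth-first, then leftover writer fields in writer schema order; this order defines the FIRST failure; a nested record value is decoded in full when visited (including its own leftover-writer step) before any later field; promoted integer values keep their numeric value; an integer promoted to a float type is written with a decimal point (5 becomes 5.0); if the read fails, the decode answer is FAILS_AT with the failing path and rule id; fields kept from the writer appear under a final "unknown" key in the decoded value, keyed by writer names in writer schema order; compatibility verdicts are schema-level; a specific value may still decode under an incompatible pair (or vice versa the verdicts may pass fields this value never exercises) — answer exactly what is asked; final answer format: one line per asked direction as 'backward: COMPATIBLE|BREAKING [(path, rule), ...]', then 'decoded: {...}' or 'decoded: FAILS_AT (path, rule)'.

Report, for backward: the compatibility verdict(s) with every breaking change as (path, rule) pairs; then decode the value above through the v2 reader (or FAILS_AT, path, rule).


backward: COMPATIBLE []; decoded: {"scores": [-2, 0], "contact": {"weight": 0.0, "duration": 100, "nickname": "gamma", "unknown": {"version": 250}}, "latitude": 0.25, "balance": 0.25, "rating": -2.5}

each type pair in Device: writer, then reader
backward pass over Device, reader schema v2, writer schema v1:
  scores: list<int64> -> list<int64>, writer required; from scores
  contact: Address -> Address, writer optional; from contact
  latitude: float32 -> float32, writer required; from latitude
  balance: float64 -> float64, writer required; from balance
  rating: float64 -> float64, writer optional; from rating
  leftover writer field: phone
  contact.weight: float32 -> float32, writer required; from contact.weight
  contact.duration: int64 -> int64, writer required; from contact.duration
  contact.nickname: string -> string, writer optional; from contact.nickname
  leftover writer field: contact.version
  => backward: COMPATIBLE
decode walk for Device under reader schema v2:
  scores := [-2, 0]
  contact.weight := 0.0
  contact.duration := 100
  contact.nickname := "gamma"
  writer contact.version: kept under "unknown"
  latitude := 0.25
  balance := 0.25
  rating := -2.5
  => decoded: {"scores": [-2, 0], "contact": {"weight": 0.0, "duration": 100, "nickname": "gamma", "unknown": {"version": 250}}, "latitude": 0.25, "balance": 0.25, "rating": -2.5}
diffs on Device not affecting the asked answer:
  field rating in record Device: tag 11 changed to 21 -> no rule fires on it in Device's dialect; the asked verdict holds


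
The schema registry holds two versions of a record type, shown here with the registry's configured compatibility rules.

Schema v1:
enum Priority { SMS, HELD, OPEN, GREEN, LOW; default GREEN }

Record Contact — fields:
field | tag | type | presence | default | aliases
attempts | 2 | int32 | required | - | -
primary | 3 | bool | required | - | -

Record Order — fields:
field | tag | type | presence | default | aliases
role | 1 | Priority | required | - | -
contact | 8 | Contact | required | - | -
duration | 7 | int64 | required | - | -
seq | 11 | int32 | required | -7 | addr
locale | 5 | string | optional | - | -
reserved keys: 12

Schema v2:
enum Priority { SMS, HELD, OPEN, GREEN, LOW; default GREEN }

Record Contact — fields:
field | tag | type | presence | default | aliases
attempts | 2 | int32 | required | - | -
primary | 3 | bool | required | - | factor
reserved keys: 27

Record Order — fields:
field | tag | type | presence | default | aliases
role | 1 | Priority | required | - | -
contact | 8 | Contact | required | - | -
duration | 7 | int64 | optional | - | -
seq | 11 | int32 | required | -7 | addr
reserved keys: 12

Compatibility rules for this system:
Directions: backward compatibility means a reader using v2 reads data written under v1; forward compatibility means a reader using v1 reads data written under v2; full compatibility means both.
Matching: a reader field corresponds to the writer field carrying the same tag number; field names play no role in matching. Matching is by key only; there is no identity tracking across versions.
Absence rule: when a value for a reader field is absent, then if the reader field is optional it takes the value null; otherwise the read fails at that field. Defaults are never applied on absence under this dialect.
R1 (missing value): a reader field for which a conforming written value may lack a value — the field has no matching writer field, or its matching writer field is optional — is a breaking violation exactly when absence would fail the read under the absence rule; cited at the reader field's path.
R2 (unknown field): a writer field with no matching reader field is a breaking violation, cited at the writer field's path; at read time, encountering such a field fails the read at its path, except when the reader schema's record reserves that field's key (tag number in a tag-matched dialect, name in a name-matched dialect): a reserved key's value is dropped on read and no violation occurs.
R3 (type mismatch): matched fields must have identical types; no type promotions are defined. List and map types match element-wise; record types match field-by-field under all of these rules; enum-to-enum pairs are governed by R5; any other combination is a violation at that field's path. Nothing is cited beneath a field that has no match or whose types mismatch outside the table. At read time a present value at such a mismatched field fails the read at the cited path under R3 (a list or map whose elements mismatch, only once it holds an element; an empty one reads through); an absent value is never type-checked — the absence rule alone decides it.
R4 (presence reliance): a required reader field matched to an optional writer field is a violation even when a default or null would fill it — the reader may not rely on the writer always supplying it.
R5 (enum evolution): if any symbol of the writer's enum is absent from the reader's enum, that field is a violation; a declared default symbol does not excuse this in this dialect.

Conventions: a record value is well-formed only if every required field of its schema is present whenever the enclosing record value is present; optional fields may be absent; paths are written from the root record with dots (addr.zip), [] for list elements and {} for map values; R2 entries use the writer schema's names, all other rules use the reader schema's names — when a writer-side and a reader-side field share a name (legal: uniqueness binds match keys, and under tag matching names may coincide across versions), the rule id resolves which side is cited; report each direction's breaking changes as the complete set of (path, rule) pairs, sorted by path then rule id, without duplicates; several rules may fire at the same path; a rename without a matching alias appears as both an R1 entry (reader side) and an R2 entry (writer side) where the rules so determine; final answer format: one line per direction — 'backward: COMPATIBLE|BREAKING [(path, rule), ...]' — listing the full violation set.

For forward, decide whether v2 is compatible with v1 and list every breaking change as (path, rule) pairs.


forward: BREAKING [(duration, R1), (duration, R4)]

arrows below run writer -> reader for Order
forward on Order — v1 reading data written by v2:
  role: Priority -> Priority, writer required; from role
  contact: Contact -> Contact, writer required; from contact
  duration: int64 -> int64, writer optional; from duration
  seq: int32 -> int32, writer required; from seq
  no writer field matches reader locale
  contact.attempts: int32 -> int32, writer required; from contact.attempts
  contact.primary: bool -> bool, writer required; from contact.primary
  rule R1 violated at duration
  rule R4 violated at duration
  => forward verdict for Order: BREAKING, 2 violation(s)
ruling out the remaining Order differences:
  removed field locale from record Order -> its effect on Order is confined to the backward direction, not asked


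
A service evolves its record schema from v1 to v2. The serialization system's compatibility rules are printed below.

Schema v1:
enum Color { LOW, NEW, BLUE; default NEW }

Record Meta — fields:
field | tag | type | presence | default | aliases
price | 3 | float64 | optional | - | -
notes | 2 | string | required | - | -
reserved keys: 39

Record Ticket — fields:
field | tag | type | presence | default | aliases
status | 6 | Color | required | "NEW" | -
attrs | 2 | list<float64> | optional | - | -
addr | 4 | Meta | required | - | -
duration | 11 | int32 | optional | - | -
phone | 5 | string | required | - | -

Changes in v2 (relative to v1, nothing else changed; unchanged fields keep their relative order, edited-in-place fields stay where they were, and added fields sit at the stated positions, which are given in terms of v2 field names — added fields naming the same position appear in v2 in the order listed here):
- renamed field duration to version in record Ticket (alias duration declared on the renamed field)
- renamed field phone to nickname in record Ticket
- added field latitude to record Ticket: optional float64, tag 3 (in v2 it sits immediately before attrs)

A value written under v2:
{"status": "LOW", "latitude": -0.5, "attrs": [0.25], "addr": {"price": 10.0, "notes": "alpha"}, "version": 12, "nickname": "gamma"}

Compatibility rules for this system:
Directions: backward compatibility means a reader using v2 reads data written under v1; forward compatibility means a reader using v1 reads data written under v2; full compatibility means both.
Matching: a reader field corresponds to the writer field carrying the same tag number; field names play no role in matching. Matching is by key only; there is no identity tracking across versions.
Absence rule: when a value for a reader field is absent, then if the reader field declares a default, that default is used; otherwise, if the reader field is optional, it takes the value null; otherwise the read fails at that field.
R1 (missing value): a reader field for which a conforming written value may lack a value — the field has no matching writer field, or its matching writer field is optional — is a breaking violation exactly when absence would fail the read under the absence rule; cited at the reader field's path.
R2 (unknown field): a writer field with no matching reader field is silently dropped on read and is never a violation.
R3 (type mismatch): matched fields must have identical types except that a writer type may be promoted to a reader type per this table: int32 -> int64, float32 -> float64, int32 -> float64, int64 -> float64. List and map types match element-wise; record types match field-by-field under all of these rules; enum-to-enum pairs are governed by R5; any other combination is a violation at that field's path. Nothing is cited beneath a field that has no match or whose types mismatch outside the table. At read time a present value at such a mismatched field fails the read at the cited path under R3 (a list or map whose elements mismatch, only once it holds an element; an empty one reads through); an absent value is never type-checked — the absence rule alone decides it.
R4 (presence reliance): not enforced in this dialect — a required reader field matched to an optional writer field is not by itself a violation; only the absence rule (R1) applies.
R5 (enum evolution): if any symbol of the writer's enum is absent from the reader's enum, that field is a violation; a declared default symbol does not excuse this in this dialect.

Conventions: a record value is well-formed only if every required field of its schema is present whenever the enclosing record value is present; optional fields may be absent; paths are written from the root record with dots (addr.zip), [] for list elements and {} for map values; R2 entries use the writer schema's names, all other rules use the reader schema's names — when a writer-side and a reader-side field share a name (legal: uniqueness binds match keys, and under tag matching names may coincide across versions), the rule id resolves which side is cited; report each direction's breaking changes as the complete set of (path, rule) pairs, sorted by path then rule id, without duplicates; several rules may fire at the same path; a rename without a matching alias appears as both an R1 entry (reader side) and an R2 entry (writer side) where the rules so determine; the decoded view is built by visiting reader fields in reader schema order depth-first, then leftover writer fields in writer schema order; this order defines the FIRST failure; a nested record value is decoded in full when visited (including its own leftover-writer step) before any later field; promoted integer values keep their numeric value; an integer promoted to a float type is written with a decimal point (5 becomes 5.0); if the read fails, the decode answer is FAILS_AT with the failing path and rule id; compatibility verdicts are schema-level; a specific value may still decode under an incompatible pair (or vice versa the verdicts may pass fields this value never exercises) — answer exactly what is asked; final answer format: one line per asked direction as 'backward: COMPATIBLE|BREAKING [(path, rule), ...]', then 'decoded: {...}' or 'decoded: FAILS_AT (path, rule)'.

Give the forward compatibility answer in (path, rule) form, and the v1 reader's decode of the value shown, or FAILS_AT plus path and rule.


in Ticket below, arrows point writer -> reader
checking forward for Ticket: reader v1 against writer v2:
  Color -> Color, writer required: status aligns to status
  list<float64> -> list<float64>, writer optional: attrs aligns to attrs
  Meta -> Meta, writer required: addr aligns to addr
  int32 -> int32, writer optional: duration aligns to version
  string -> string, writer required: phone aligns to nickname
  latitude (writer side), unknown to reader
  float64 -> float64, writer optional: addr.price aligns to addr.price
  string -> string, writer required: addr.notes aligns to addr.notes
  nothing fires on Ticket: forward is COMPATIBLE
decode (reader v1):
  status := "LOW"
  attrs := [0.25]
  addr.price := 10.0
  addr.notes := "alpha"
  duration := 12 (from writer version)
  phone := "gamma" (from writer nickname)
  writer latitude: unmatched, discarded
  => decoded: {"status": "LOW", "attrs": [0.25], "addr": {"price": 10.0, "notes": "alpha"}, "duration": 12, "phone": "gamma"}
the other Ticket changes do not affect what is asked:
  renamed field duration to version in record Ticket (alias duration declared on the renamed field) -> inert for the asked Ticket verdict: nothing fires
  renamed field phone to nickname in record Ticket -> inert for the asked Ticket verdict: nothing fires
  added field latitude to record Ticket: optional float64, tag 3 (in v2 it sits immediately before attrs) -> inert for the asked Ticket verdict: nothing fires

forward: COMPATIBLE []; decoded: {"status": "LOW", "attrs": [0.25], "addr": {"price": 10.0, "notes": "alpha"}, "duration": 12, "phone": "gamma"}
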